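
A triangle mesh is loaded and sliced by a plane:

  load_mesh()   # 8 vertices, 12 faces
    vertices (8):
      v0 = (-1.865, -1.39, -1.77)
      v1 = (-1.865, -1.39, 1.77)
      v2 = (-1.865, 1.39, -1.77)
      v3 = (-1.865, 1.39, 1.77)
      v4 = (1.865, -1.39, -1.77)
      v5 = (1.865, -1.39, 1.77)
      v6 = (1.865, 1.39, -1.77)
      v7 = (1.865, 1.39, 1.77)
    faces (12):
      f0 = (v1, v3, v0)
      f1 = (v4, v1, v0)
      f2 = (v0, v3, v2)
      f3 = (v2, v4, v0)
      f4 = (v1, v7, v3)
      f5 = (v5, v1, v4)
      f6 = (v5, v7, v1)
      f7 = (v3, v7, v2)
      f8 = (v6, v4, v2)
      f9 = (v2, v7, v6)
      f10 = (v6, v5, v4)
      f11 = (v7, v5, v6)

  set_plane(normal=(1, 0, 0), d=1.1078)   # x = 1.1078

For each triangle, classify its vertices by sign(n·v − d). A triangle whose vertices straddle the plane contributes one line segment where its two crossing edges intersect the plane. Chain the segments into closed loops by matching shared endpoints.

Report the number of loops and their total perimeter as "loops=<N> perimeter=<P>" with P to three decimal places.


loops=1 perimeter=12.640

Straddling triangles (8 of 12):
  (v4,v1,v0) [+--] → (1.1078, -1.39, -1.05137)–(1.1078, -1.39, -1.77)  len=0.7186
  (v2,v4,v0) [-+-] → (1.1078, -0.825653, -1.77)–(1.1078, -1.39, -1.77)  len=0.5643
  (v1,v7,v3) [-+-] → (1.1078, 0.825653, 1.77)–(1.1078, 1.39, 1.77)  len=0.5643
  (v5,v1,v4) [+-+] → (1.1078, -1.39, 1.77)–(1.1078, -1.39, -1.05137)  len=2.8214
  (v5,v7,v1) [++-] → (1.1078, 0.825653, 1.77)–(1.1078, -1.39, 1.77)  len=2.2157
  (v3,v7,v2) [-+-] → (1.1078, 1.39, 1.77)–(1.1078, 1.39, 1.05137)  len=0.7186
  (v6,v4,v2) [++-] → (1.1078, -0.825653, -1.77)–(1.1078, 1.39, -1.77)  len=2.2157
  (v2,v7,v6) [-++] → (1.1078, 1.39, 1.05137)–(1.1078, 1.39, -1.77)  len=2.8214

Chained into 1 loop(s):
  loop 1: 8 segments, perimeter = 12.6400
Total perimeter = 12.640


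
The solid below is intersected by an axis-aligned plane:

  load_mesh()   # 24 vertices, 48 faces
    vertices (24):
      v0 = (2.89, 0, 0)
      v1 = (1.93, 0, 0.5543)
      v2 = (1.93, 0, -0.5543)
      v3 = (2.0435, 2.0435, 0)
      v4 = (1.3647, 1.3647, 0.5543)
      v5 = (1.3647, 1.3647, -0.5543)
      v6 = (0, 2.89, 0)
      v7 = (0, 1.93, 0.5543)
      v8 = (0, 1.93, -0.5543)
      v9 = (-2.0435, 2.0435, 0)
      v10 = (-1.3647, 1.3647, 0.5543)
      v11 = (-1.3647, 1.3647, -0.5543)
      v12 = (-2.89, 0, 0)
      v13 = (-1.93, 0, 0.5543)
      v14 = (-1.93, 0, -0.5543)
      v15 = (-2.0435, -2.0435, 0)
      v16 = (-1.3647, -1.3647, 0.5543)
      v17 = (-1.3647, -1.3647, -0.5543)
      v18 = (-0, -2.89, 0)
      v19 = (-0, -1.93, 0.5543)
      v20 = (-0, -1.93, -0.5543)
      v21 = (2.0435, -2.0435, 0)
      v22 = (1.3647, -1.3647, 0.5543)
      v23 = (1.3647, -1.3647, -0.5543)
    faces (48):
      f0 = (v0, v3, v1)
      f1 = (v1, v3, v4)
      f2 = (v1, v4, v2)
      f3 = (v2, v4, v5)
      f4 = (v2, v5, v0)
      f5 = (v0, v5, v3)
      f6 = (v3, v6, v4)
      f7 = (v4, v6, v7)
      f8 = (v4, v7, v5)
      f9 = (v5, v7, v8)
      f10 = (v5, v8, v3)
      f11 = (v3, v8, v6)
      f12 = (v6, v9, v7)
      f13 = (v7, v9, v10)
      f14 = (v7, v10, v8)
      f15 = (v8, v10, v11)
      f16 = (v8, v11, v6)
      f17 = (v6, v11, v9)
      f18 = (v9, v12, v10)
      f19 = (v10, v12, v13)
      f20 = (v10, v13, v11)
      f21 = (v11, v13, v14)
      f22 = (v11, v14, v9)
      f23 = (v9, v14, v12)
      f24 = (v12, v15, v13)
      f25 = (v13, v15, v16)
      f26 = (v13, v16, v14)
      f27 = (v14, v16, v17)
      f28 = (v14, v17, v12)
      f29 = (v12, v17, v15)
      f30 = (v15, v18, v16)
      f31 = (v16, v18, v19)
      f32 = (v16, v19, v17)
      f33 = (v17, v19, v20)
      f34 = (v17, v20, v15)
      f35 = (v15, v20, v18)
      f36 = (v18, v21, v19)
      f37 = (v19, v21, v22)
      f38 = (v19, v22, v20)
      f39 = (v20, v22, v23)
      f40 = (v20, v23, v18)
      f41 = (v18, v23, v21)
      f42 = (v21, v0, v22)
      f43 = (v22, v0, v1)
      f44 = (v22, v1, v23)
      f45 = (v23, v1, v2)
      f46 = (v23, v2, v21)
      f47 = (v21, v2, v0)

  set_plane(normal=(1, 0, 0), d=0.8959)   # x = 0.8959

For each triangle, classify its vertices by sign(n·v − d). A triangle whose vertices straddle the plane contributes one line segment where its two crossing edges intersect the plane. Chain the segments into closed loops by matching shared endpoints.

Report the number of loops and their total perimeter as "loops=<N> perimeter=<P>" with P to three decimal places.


loops=2 perimeter=6.651

Straddling triangles (12 of 48):
  (v3,v6,v4) [+-+] → (0.8959, 2.51888, 0)–(0.8959, 1.88867, 0.363888)  len=0.7277
  (v4,v6,v7) [+--] → (0.8959, 1.88867, 0.363888)–(0.8959, 1.55889, 0.5543)  len=0.3808
  (v4,v7,v5) [+-+] → (0.8959, 1.55889, 0.5543)–(0.8959, 1.55889, -0.173475)  len=0.7278
  (v5,v7,v8) [+--] → (0.8959, 1.55889, -0.173475)–(0.8959, 1.55889, -0.5543)  len=0.3808
  (v5,v8,v3) [+-+] → (0.8959, 1.55889, -0.5543)–(0.8959, 1.97976, -0.311287)  len=0.4860
  (v3,v8,v6) [+--] → (0.8959, 1.97976, -0.311287)–(0.8959, 2.51888, 0)  len=0.6225
  (v18,v21,v19) [-+-] → (0.8959, -2.51888, 0)–(0.8959, -1.97976, 0.311287)  len=0.6225
  (v19,v21,v22) [-++] → (0.8959, -1.97976, 0.311287)–(0.8959, -1.55889, 0.5543)  len=0.4860
  (v19,v22,v20) [-+-] → (0.8959, -1.55889, 0.5543)–(0.8959, -1.55889, 0.173475)  len=0.3808
  (v20,v22,v23) [-++] → (0.8959, -1.55889, 0.173475)–(0.8959, -1.55889, -0.5543)  len=0.7278
  (v20,v23,v18) [-+-] → (0.8959, -1.55889, -0.5543)–(0.8959, -1.88867, -0.363888)  len=0.3808
  (v18,v23,v21) [-++] → (0.8959, -1.88867, -0.363888)–(0.8959, -2.51888, 0)  len=0.7277

Chained into 2 loop(s):
  loop 1: 6 segments, perimeter = 3.3257
  loop 2: 6 segments, perimeter = 3.3257
Total perimeter = 6.651


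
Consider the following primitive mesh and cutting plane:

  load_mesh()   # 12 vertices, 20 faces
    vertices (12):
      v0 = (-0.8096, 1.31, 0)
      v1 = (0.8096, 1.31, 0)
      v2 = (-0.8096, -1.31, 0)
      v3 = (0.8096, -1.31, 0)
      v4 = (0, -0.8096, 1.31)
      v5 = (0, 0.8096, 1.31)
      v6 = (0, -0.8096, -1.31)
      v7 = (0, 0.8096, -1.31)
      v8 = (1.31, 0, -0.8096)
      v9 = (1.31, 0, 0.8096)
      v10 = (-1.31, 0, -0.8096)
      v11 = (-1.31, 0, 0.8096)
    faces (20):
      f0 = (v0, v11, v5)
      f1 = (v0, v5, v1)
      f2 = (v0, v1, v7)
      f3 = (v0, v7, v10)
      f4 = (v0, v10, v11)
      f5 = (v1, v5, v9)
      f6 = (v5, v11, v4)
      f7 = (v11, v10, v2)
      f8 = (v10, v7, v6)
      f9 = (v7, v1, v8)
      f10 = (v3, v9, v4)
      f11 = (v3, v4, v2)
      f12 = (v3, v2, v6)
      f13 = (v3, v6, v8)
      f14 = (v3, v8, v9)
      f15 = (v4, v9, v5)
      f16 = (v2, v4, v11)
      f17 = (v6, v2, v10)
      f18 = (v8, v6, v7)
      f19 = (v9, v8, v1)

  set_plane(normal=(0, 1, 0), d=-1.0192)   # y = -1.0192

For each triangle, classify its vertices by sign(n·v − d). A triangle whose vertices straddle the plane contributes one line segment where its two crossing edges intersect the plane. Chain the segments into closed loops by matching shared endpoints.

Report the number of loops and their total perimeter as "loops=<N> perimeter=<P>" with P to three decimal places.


Straddling triangles (8 of 20):
  (v11,v10,v2) [++-] → (-0.920681, -1.0192, -0.179719)–(-0.920681, -1.0192, 0.179719)  len=0.3594
  (v3,v9,v4) [-++] → (0.920681, -1.0192, 0.179719)–(0.339113, -1.0192, 0.761287)  len=0.8225
  (v3,v4,v2) [-+-] → (0.339113, -1.0192, 0.761287)–(-0.339113, -1.0192, 0.761287)  len=0.6782
  (v3,v2,v6) [--+] → (-0.339113, -1.0192, -0.761287)–(0.339113, -1.0192, -0.761287)  len=0.6782
  (v3,v6,v8) [-++] → (0.339113, -1.0192, -0.761287)–(0.920681, -1.0192, -0.179719)  len=0.8225
  (v3,v8,v9) [-++] → (0.920681, -1.0192, -0.179719)–(0.920681, -1.0192, 0.179719)  len=0.3594
  (v2,v4,v11) [-++] → (-0.339113, -1.0192, 0.761287)–(-0.920681, -1.0192, 0.179719)  len=0.8225
  (v6,v2,v10) [+-+] → (-0.339113, -1.0192, -0.761287)–(-0.920681, -1.0192, -0.179719)  len=0.8225

Chained into 1 loop(s):
  loop 1: 8 segments, perimeter = 5.3652
Total perimeter = 5.365

loops=1 perimeter=5.365


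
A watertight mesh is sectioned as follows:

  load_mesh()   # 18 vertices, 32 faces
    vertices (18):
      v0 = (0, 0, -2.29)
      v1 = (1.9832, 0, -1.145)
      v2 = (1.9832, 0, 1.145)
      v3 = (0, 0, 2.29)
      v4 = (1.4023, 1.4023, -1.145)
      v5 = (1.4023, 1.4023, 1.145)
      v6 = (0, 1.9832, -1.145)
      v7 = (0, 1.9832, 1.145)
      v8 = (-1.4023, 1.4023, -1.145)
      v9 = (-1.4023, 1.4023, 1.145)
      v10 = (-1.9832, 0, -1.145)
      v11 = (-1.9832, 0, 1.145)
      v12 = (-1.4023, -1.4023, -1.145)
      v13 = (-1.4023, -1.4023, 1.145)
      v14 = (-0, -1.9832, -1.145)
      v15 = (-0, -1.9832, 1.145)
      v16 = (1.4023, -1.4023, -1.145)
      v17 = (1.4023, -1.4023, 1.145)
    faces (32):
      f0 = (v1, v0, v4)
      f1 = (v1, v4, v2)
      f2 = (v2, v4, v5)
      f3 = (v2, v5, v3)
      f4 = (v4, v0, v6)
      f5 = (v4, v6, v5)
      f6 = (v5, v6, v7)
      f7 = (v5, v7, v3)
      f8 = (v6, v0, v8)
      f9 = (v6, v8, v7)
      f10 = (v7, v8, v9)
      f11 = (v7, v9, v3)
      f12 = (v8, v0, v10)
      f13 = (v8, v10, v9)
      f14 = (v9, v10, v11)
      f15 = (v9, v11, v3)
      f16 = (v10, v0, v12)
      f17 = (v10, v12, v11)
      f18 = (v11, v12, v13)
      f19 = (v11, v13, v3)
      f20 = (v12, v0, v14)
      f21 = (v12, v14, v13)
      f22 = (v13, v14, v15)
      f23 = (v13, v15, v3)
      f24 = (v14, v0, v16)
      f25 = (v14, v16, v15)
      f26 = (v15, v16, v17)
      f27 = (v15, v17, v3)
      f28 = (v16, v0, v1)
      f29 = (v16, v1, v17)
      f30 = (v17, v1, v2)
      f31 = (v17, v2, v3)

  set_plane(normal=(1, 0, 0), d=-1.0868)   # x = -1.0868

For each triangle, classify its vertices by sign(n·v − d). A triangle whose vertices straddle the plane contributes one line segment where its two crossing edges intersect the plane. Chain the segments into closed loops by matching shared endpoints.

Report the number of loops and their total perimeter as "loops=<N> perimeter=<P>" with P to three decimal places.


loops=1 perimeter=11.111

Straddling triangles (12 of 32):
  (v6,v0,v8) [++-] → (-1.0868, 1.0868, -1.40261)–(-1.0868, 1.533, -1.145)  len=0.5152
  (v6,v8,v7) [+-+] → (-1.0868, 1.533, -1.145)–(-1.0868, 1.533, -0.629779)  len=0.5152
  (v7,v8,v9) [+--] → (-1.0868, 1.533, -0.629779)–(-1.0868, 1.533, 1.145)  len=1.7748
  (v7,v9,v3) [+-+] → (-1.0868, 1.533, 1.145)–(-1.0868, 1.0868, 1.40261)  len=0.5152
  (v8,v0,v10) [-+-] → (-1.0868, 1.0868, -1.40261)–(-1.0868, 0, -1.66254)  len=1.1175
  (v9,v11,v3) [--+] → (-1.0868, 0, 1.66254)–(-1.0868, 1.0868, 1.40261)  len=1.1175
  (v10,v0,v12) [-+-] → (-1.0868, 0, -1.66254)–(-1.0868, -1.0868, -1.40261)  len=1.1175
  (v11,v13,v3) [--+] → (-1.0868, -1.0868, 1.40261)–(-1.0868, 0, 1.66254)  len=1.1175
  (v12,v0,v14) [-++] → (-1.0868, -1.0868, -1.40261)–(-1.0868, -1.533, -1.145)  len=0.5152
  (v12,v14,v13) [-+-] → (-1.0868, -1.533, -1.145)–(-1.0868, -1.533, 0.629779)  len=1.7748
  (v13,v14,v15) [-++] → (-1.0868, -1.533, 0.629779)–(-1.0868, -1.533, 1.145)  len=0.5152
  (v13,v15,v3) [-++] → (-1.0868, -1.533, 1.145)–(-1.0868, -1.0868, 1.40261)  len=0.5152

Chained into 1 loop(s):
  loop 1: 12 segments, perimeter = 11.1107
Total perimeter = 11.111


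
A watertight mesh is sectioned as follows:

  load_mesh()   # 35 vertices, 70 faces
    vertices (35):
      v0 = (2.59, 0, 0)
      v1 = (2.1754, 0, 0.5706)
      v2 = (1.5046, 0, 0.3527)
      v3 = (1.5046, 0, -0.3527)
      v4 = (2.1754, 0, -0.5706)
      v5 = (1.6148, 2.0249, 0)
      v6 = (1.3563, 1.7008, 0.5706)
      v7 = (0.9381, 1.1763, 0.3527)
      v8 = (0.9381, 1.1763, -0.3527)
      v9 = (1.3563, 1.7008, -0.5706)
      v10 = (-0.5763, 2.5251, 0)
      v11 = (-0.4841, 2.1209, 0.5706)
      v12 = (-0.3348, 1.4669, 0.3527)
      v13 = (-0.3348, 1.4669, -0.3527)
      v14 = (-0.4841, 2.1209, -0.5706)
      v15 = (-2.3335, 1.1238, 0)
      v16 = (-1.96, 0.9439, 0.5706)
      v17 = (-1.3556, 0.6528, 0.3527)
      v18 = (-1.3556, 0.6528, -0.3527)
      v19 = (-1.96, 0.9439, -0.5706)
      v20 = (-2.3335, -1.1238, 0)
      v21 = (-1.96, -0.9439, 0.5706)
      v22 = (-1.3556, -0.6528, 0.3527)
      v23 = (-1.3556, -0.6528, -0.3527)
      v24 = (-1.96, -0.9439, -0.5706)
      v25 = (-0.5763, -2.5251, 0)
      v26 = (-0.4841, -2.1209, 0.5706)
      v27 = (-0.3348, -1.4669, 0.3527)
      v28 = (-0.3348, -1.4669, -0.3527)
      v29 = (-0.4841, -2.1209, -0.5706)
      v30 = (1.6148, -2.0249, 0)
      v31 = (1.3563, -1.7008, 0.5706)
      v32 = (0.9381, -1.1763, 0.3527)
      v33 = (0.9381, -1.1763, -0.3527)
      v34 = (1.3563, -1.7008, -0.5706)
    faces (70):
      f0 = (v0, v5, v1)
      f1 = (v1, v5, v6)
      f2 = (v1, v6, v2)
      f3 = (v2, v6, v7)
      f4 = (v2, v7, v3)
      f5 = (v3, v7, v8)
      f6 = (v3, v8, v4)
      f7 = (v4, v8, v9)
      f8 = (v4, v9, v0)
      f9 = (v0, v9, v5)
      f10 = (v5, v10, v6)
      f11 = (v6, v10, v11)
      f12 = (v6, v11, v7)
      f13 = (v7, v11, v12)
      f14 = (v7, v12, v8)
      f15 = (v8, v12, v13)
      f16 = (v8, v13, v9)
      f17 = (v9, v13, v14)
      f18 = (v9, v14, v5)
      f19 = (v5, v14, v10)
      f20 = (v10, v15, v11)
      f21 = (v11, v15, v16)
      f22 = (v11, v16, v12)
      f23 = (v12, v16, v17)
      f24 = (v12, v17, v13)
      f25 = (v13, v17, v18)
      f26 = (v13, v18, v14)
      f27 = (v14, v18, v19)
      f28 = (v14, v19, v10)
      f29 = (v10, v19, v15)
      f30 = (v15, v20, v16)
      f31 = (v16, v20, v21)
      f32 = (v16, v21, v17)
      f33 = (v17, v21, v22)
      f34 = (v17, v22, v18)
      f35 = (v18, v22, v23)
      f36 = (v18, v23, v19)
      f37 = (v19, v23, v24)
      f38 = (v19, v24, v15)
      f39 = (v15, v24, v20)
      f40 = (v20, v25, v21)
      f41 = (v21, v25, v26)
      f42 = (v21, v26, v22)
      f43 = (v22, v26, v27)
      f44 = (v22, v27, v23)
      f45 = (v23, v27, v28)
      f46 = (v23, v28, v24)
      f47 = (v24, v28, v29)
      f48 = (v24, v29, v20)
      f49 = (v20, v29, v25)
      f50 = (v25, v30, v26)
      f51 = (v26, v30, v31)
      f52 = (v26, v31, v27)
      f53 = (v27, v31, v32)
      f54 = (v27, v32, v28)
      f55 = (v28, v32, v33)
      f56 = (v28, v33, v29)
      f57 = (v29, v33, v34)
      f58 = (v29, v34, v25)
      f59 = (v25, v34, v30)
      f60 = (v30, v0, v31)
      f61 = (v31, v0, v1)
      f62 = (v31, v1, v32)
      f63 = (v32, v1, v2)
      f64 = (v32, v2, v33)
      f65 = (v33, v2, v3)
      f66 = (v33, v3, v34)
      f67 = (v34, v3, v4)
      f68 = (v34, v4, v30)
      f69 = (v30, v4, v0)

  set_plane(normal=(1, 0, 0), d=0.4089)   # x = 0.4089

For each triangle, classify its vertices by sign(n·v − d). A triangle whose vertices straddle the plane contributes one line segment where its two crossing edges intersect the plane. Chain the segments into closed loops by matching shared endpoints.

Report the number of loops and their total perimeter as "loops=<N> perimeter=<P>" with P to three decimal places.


loops=2 perimeter=6.788

Straddling triangles (20 of 70):
  (v5,v10,v6) [+-+] → (0.4089, 2.30019, 0)–(0.4089, 2.10489, 0.29088)  len=0.3504
  (v6,v10,v11) [+--] → (0.4089, 2.10489, 0.29088)–(0.4089, 1.91706, 0.5706)  len=0.3369
  (v6,v11,v7) [+-+] → (0.4089, 1.91706, 0.5706)–(0.4089, 1.52779, 0.43378)  len=0.4126
  (v7,v11,v12) [+--] → (0.4089, 1.52779, 0.43378)–(0.4089, 1.29712, 0.3527)  len=0.2445
  (v7,v12,v8) [+-+] → (0.4089, 1.29712, 0.3527)–(0.4089, 1.29712, -0.0594345)  len=0.4121
  (v8,v12,v13) [+--] → (0.4089, 1.29712, -0.0594345)–(0.4089, 1.29712, -0.3527)  len=0.2933
  (v8,v13,v9) [+-+] → (0.4089, 1.29712, -0.3527)–(0.4089, 1.56976, -0.448527)  len=0.2890
  (v9,v13,v14) [+--] → (0.4089, 1.56976, -0.448527)–(0.4089, 1.91706, -0.5706)  len=0.3681
  (v9,v14,v5) [+-+] → (0.4089, 1.91706, -0.5706)–(0.4089, 2.08006, -0.327832)  len=0.2924
  (v5,v14,v10) [+--] → (0.4089, 2.08006, -0.327832)–(0.4089, 2.30019, 0)  len=0.3949
  (v25,v30,v26) [-+-] → (0.4089, -2.30019, 0)–(0.4089, -2.08006, 0.327832)  len=0.3949
  (v26,v30,v31) [-++] → (0.4089, -2.08006, 0.327832)–(0.4089, -1.91706, 0.5706)  len=0.2924
  (v26,v31,v27) [-+-] → (0.4089, -1.91706, 0.5706)–(0.4089, -1.56976, 0.448527)  len=0.3681
  (v27,v31,v32) [-++] → (0.4089, -1.56976, 0.448527)–(0.4089, -1.29712, 0.3527)  len=0.2890
  (v27,v32,v28) [-+-] → (0.4089, -1.29712, 0.3527)–(0.4089, -1.29712, 0.0594345)  len=0.2933
  (v28,v32,v33) [-++] → (0.4089, -1.29712, 0.0594345)–(0.4089, -1.29712, -0.3527)  len=0.4121
  (v28,v33,v29) [-+-] → (0.4089, -1.29712, -0.3527)–(0.4089, -1.52779, -0.43378)  len=0.2445
  (v29,v33,v34) [-++] → (0.4089, -1.52779, -0.43378)–(0.4089, -1.91706, -0.5706)  len=0.4126
  (v29,v34,v25) [-+-] → (0.4089, -1.91706, -0.5706)–(0.4089, -2.10489, -0.29088)  len=0.3369
  (v25,v34,v30) [-++] → (0.4089, -2.10489, -0.29088)–(0.4089, -2.30019, 0)  len=0.3504

Chained into 2 loop(s):
  loop 1: 10 segments, perimeter = 3.3942
  loop 2: 10 segments, perimeter = 3.3942
Total perimeter = 6.788


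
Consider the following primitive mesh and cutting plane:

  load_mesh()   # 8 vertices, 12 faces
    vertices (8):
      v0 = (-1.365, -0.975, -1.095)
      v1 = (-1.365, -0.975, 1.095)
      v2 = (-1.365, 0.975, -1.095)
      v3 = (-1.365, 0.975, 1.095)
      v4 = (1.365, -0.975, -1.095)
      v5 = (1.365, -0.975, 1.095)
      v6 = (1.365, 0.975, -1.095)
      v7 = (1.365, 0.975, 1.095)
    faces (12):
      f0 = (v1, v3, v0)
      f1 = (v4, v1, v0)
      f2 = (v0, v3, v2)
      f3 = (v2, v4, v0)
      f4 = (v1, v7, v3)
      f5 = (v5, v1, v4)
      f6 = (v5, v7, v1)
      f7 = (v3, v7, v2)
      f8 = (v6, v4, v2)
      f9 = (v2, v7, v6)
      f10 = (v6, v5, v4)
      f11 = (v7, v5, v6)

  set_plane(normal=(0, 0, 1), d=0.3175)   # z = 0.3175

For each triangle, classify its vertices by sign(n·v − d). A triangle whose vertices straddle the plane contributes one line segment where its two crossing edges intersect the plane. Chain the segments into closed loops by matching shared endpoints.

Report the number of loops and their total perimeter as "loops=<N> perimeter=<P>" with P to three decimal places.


Straddling triangles (8 of 12):
  (v1,v3,v0) [++-] → (-1.365, 0.282705, 0.3175)–(-1.365, -0.975, 0.3175)  len=1.2577
  (v4,v1,v0) [-+-] → (-0.395788, -0.975, 0.3175)–(-1.365, -0.975, 0.3175)  len=0.9692
  (v0,v3,v2) [-+-] → (-1.365, 0.282705, 0.3175)–(-1.365, 0.975, 0.3175)  len=0.6923
  (v5,v1,v4) [++-] → (-0.395788, -0.975, 0.3175)–(1.365, -0.975, 0.3175)  len=1.7608
  (v3,v7,v2) [++-] → (0.395788, 0.975, 0.3175)–(-1.365, 0.975, 0.3175)  len=1.7608
  (v2,v7,v6) [-+-] → (0.395788, 0.975, 0.3175)–(1.365, 0.975, 0.3175)  len=0.9692
  (v6,v5,v4) [-+-] → (1.365, -0.282705, 0.3175)–(1.365, -0.975, 0.3175)  len=0.6923
  (v7,v5,v6) [++-] → (1.365, -0.282705, 0.3175)–(1.365, 0.975, 0.3175)  len=1.2577

Chained into 1 loop(s):
  loop 1: 8 segments, perimeter = 9.3600
Total perimeter = 9.360

loops=1 perimeter=9.360


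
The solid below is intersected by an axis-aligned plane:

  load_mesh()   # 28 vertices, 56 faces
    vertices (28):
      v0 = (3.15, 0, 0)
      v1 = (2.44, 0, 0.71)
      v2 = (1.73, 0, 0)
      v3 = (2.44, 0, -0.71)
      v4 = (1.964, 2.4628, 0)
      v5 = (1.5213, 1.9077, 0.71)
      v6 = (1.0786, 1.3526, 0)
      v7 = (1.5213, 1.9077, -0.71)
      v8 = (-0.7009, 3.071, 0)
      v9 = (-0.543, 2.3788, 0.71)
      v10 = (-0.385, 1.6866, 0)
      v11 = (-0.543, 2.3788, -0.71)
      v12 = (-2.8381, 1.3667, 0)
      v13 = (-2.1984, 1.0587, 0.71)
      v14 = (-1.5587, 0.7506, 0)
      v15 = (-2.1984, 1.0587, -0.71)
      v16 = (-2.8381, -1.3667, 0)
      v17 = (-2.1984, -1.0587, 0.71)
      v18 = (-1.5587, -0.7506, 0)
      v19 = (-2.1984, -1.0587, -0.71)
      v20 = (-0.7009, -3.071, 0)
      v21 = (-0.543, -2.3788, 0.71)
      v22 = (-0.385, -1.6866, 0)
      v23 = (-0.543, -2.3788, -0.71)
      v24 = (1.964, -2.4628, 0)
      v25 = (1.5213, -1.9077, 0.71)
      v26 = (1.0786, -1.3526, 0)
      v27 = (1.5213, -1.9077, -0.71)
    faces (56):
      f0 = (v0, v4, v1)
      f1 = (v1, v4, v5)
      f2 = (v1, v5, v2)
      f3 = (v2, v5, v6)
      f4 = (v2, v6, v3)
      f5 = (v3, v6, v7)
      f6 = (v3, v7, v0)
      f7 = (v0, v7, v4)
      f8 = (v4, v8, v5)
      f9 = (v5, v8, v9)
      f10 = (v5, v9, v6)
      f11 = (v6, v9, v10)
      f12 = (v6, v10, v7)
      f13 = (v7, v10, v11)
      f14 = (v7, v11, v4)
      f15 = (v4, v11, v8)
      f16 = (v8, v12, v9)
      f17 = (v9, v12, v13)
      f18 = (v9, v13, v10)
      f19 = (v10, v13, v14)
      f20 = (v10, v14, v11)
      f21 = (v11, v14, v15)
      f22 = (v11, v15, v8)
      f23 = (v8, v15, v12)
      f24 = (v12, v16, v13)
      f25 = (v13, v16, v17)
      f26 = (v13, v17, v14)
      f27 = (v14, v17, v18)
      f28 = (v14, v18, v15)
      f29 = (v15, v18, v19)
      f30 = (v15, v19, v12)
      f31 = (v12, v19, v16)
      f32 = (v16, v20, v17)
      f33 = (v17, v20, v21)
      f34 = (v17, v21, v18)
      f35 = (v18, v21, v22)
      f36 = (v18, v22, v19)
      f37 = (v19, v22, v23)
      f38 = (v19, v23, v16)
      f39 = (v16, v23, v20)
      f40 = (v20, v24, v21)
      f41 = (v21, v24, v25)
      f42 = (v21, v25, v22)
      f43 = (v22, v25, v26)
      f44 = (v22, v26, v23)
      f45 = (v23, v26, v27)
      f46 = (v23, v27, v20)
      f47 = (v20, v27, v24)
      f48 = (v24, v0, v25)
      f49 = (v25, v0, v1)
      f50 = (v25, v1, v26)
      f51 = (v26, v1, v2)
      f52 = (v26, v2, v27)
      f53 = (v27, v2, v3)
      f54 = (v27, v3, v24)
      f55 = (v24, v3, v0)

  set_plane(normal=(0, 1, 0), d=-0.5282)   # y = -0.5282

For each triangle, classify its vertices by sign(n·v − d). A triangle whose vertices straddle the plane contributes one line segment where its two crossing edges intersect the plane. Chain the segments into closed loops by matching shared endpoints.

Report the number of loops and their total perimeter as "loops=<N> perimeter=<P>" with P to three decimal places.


Straddling triangles (16 of 56):
  (v12,v16,v13) [+-+] → (-2.8381, -0.5282, 0)–(-2.61695, -0.5282, 0.245458)  len=0.3304
  (v13,v16,v17) [+--] → (-2.61695, -0.5282, 0.245458)–(-2.1984, -0.5282, 0.71)  len=0.6253
  (v13,v17,v14) [+-+] → (-2.1984, -0.5282, 0.71)–(-2.01084, -0.5282, 0.501823)  len=0.2802
  (v14,v17,v18) [+--] → (-2.01084, -0.5282, 0.501823)–(-1.5587, -0.5282, 0)  len=0.6755
  (v14,v18,v15) [+-+] → (-1.5587, -0.5282, 0)–(-1.63733, -0.5282, -0.0872735)  len=0.1175
  (v15,v18,v19) [+--] → (-1.63733, -0.5282, -0.0872735)–(-2.1984, -0.5282, -0.71)  len=0.8382
  (v15,v19,v12) [+-+] → (-2.1984, -0.5282, -0.71)–(-2.33832, -0.5282, -0.554704)  len=0.2090
  (v12,v19,v16) [+--] → (-2.33832, -0.5282, -0.554704)–(-2.8381, -0.5282, 0)  len=0.7466
  (v24,v0,v25) [-+-] → (2.89564, -0.5282, 0)–(2.69905, -0.5282, 0.196583)  len=0.2780
  (v25,v0,v1) [-++] → (2.69905, -0.5282, 0.196583)–(2.18563, -0.5282, 0.71)  len=0.7261
  (v25,v1,v26) [-+-] → (2.18563, -0.5282, 0.71)–(1.90836, -0.5282, 0.43274)  len=0.3921
  (v26,v1,v2) [-++] → (1.90836, -0.5282, 0.43274)–(1.47562, -0.5282, 0)  len=0.6120
  (v26,v2,v27) [-+-] → (1.47562, -0.5282, 0)–(1.67222, -0.5282, -0.196583)  len=0.2780
  (v27,v2,v3) [-++] → (1.67222, -0.5282, -0.196583)–(2.18563, -0.5282, -0.71)  len=0.7261
  (v27,v3,v24) [-+-] → (2.18563, -0.5282, -0.71)–(2.33791, -0.5282, -0.557725)  len=0.2154
  (v24,v3,v0) [-++] → (2.33791, -0.5282, -0.557725)–(2.89564, -0.5282, 0)  len=0.7887

Chained into 2 loop(s):
  loop 1: 8 segments, perimeter = 3.8227
  loop 2: 8 segments, perimeter = 4.0164
Total perimeter = 7.839

loops=2 perimeter=7.839


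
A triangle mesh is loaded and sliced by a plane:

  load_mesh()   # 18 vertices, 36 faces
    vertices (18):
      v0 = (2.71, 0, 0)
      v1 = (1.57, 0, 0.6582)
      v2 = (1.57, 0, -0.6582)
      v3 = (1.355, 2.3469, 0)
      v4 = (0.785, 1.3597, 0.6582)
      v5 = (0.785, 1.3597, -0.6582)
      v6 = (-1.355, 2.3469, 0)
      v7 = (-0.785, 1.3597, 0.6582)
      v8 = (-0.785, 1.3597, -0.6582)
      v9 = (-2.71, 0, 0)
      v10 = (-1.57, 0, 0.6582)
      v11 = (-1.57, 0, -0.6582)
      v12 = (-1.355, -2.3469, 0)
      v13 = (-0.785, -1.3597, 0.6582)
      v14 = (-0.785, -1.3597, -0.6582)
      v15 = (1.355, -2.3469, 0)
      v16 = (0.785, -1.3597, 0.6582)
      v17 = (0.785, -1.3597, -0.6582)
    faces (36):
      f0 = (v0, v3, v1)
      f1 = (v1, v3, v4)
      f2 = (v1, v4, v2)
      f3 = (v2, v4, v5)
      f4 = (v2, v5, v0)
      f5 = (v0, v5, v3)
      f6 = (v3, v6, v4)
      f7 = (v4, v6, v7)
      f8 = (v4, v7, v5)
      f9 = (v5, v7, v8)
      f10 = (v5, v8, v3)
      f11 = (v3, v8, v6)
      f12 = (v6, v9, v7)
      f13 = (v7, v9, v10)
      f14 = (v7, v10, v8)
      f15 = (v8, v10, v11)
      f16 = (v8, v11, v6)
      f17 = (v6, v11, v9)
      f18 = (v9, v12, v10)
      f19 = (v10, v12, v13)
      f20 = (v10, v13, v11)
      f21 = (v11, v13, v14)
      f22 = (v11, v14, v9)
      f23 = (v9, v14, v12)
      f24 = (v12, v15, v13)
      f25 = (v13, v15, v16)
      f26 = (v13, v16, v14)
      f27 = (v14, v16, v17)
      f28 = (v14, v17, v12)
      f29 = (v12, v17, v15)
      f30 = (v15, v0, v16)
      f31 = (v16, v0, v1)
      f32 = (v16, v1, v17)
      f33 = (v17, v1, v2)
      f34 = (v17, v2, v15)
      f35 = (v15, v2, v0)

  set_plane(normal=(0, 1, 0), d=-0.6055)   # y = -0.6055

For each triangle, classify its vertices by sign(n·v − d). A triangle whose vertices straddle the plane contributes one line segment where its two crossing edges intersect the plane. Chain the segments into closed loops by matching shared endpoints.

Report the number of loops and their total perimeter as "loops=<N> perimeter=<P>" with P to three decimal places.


Straddling triangles (12 of 36):
  (v9,v12,v10) [+-+] → (-2.36041, -0.6055, 0)–(-1.51453, -0.6055, 0.488384)  len=0.9767
  (v10,v12,v13) [+--] → (-1.51453, -0.6055, 0.488384)–(-1.22042, -0.6055, 0.6582)  len=0.3396
  (v10,v13,v11) [+-+] → (-1.22042, -0.6055, 0.6582)–(-1.22042, -0.6055, -0.0719823)  len=0.7302
  (v11,v13,v14) [+--] → (-1.22042, -0.6055, -0.0719823)–(-1.22042, -0.6055, -0.6582)  len=0.5862
  (v11,v14,v9) [+-+] → (-1.22042, -0.6055, -0.6582)–(-1.85276, -0.6055, -0.293109)  len=0.7302
  (v9,v14,v12) [+--] → (-1.85276, -0.6055, -0.293109)–(-2.36041, -0.6055, 0)  len=0.5862
  (v15,v0,v16) [-+-] → (2.36041, -0.6055, 0)–(1.85276, -0.6055, 0.293109)  len=0.5862
  (v16,v0,v1) [-++] → (1.85276, -0.6055, 0.293109)–(1.22042, -0.6055, 0.6582)  len=0.7302
  (v16,v1,v17) [-+-] → (1.22042, -0.6055, 0.6582)–(1.22042, -0.6055, 0.0719823)  len=0.5862
  (v17,v1,v2) [-++] → (1.22042, -0.6055, 0.0719823)–(1.22042, -0.6055, -0.6582)  len=0.7302
  (v17,v2,v15) [-+-] → (1.22042, -0.6055, -0.6582)–(1.51453, -0.6055, -0.488384)  len=0.3396
  (v15,v2,v0) [-++] → (1.51453, -0.6055, -0.488384)–(2.36041, -0.6055, 0)  len=0.9767

Chained into 2 loop(s):
  loop 1: 6 segments, perimeter = 3.9491
  loop 2: 6 segments, perimeter = 3.9491
Total perimeter = 7.898

loops=2 perimeter=7.898


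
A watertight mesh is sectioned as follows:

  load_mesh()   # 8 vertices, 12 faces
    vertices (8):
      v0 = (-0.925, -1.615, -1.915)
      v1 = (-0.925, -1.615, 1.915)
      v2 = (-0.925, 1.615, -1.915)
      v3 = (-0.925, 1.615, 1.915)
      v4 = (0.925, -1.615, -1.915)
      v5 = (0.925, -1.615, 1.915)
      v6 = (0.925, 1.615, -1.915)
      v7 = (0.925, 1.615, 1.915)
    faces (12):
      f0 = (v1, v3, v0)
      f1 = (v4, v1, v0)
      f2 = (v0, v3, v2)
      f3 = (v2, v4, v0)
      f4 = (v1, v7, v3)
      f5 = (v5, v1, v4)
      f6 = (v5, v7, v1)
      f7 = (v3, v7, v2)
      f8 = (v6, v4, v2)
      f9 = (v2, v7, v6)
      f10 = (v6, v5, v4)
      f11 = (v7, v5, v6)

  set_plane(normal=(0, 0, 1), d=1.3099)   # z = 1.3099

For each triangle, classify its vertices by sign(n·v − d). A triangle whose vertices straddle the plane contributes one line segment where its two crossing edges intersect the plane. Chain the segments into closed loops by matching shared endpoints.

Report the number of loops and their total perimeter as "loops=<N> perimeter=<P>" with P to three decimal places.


Straddling triangles (8 of 12):
  (v1,v3,v0) [++-] → (-0.925, 1.10469, 1.3099)–(-0.925, -1.615, 1.3099)  len=2.7197
  (v4,v1,v0) [-+-] → (-0.632719, -1.615, 1.3099)–(-0.925, -1.615, 1.3099)  len=0.2923
  (v0,v3,v2) [-+-] → (-0.925, 1.10469, 1.3099)–(-0.925, 1.615, 1.3099)  len=0.5103
  (v5,v1,v4) [++-] → (-0.632719, -1.615, 1.3099)–(0.925, -1.615, 1.3099)  len=1.5577
  (v3,v7,v2) [++-] → (0.632719, 1.615, 1.3099)–(-0.925, 1.615, 1.3099)  len=1.5577
  (v2,v7,v6) [-+-] → (0.632719, 1.615, 1.3099)–(0.925, 1.615, 1.3099)  len=0.2923
  (v6,v5,v4) [-+-] → (0.925, -1.10469, 1.3099)–(0.925, -1.615, 1.3099)  len=0.5103
  (v7,v5,v6) [++-] → (0.925, -1.10469, 1.3099)–(0.925, 1.615, 1.3099)  len=2.7197

Chained into 1 loop(s):
  loop 1: 8 segments, perimeter = 10.1600
Total perimeter = 10.160

loops=1 perimeter=10.160


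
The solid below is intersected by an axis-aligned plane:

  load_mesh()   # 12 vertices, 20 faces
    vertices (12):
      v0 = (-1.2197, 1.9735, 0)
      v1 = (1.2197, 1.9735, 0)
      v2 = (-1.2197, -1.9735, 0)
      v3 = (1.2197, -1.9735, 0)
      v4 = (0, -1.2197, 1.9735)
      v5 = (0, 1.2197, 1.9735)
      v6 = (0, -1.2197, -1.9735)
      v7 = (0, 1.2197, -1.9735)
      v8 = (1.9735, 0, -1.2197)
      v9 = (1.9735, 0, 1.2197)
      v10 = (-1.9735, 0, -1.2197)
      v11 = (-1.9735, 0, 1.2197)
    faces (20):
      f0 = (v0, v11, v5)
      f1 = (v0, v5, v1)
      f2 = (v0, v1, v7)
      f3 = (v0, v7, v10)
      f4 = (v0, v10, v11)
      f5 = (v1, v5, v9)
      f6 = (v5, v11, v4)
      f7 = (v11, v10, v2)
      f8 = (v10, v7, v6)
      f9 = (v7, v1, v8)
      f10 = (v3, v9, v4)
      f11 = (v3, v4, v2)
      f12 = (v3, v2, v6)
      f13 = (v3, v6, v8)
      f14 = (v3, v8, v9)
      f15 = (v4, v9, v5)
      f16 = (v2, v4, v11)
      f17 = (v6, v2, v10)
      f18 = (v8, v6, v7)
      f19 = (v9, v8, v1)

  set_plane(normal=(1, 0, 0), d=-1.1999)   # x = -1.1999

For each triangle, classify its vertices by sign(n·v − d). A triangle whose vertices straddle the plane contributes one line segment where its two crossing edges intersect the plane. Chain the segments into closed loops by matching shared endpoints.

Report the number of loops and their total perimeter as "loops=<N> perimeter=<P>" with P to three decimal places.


loops=1 perimeter=10.440

Straddling triangles (10 of 20):
  (v0,v11,v5) [--+] → (-1.1999, 0.478115, 1.51519)–(-1.1999, 1.96126, 0.0320368)  len=2.0975
  (v0,v5,v1) [-++] → (-1.1999, 1.96126, 0.0320368)–(-1.1999, 1.9735, 0)  len=0.0343
  (v0,v1,v7) [-++] → (-1.1999, 1.9735, 0)–(-1.1999, 1.96126, -0.0320368)  len=0.0343
  (v0,v7,v10) [-+-] → (-1.1999, 1.96126, -0.0320368)–(-1.1999, 0.478115, -1.51519)  len=2.0975
  (v5,v11,v4) [+-+] → (-1.1999, 0.478115, 1.51519)–(-1.1999, -0.478115, 1.51519)  len=0.9562
  (v10,v7,v6) [-++] → (-1.1999, 0.478115, -1.51519)–(-1.1999, -0.478115, -1.51519)  len=0.9562
  (v3,v4,v2) [++-] → (-1.1999, -1.96126, 0.0320368)–(-1.1999, -1.9735, 0)  len=0.0343
  (v3,v2,v6) [+-+] → (-1.1999, -1.9735, 0)–(-1.1999, -1.96126, -0.0320368)  len=0.0343
  (v2,v4,v11) [-+-] → (-1.1999, -1.96126, 0.0320368)–(-1.1999, -0.478115, 1.51519)  len=2.0975
  (v6,v2,v10) [+--] → (-1.1999, -1.96126, -0.0320368)–(-1.1999, -0.478115, -1.51519)  len=2.0975

Chained into 1 loop(s):
  loop 1: 10 segments, perimeter = 10.4396
Total perimeter = 10.440


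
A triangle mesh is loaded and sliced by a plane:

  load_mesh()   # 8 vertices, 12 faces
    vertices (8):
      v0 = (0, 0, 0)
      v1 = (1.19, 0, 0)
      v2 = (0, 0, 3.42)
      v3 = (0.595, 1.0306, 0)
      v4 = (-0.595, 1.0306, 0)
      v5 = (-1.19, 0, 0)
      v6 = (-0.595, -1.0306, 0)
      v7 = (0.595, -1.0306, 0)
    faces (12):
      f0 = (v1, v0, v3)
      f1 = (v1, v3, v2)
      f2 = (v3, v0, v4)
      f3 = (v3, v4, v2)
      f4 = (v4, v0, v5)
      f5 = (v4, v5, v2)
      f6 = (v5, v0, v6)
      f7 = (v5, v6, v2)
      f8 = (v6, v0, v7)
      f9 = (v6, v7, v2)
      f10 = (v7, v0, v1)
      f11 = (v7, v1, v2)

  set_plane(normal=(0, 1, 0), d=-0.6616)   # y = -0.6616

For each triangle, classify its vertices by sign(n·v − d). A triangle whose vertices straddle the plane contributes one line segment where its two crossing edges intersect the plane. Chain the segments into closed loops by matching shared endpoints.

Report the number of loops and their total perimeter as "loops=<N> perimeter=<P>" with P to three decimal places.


loops=1 perimeter=4.973

Straddling triangles (6 of 12):
  (v5,v0,v6) [++-] → (-0.381964, -0.6616, 0)–(-0.808036, -0.6616, 0)  len=0.4261
  (v5,v6,v2) [+-+] → (-0.808036, -0.6616, 0)–(-0.381964, -0.6616, 1.22451)  len=1.2965
  (v6,v0,v7) [-+-] → (-0.381964, -0.6616, 0)–(0.381964, -0.6616, 0)  len=0.7639
  (v6,v7,v2) [--+] → (0.381964, -0.6616, 1.22451)–(-0.381964, -0.6616, 1.22451)  len=0.7639
  (v7,v0,v1) [-++] → (0.381964, -0.6616, 0)–(0.808036, -0.6616, 0)  len=0.4261
  (v7,v1,v2) [-++] → (0.808036, -0.6616, 0)–(0.381964, -0.6616, 1.22451)  len=1.2965

Chained into 1 loop(s):
  loop 1: 6 segments, perimeter = 4.9730
Total perimeter = 4.973


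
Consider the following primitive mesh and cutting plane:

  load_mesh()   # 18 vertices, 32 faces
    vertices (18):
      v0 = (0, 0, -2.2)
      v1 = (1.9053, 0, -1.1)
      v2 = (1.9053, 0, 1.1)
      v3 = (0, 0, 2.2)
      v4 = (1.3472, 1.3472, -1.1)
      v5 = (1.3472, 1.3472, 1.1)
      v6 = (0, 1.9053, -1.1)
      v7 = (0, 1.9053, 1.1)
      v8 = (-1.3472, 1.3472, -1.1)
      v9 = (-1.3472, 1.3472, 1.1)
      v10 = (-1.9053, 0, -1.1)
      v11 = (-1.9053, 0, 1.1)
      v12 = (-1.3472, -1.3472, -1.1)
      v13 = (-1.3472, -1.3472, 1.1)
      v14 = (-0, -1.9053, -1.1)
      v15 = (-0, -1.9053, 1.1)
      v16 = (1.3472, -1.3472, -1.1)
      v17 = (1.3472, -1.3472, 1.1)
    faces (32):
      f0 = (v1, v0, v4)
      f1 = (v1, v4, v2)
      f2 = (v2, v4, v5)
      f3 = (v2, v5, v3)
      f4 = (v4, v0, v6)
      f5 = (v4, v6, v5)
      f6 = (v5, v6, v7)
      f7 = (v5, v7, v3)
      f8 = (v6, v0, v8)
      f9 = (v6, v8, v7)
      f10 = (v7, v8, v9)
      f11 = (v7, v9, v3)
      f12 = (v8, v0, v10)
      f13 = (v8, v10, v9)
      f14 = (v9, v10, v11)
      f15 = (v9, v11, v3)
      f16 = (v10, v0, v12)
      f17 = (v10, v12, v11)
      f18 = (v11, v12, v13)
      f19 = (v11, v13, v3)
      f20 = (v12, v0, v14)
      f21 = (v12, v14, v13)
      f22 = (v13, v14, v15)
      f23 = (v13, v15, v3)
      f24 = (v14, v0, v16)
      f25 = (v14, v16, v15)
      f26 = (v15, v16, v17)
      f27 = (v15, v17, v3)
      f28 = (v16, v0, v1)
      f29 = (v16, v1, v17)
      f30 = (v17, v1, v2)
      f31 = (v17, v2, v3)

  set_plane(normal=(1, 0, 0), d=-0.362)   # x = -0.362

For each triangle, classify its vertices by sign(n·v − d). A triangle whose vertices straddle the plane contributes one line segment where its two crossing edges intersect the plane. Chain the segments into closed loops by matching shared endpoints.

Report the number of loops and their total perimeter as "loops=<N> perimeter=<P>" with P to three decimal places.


loops=1 perimeter=12.324

Straddling triangles (12 of 32):
  (v6,v0,v8) [++-] → (-0.362, 0.362, -1.90442)–(-0.362, 1.75534, -1.1)  len=1.6089
  (v6,v8,v7) [+-+] → (-0.362, 1.75534, -1.1)–(-0.362, 1.75534, 0.508848)  len=1.6088
  (v7,v8,v9) [+--] → (-0.362, 1.75534, 0.508848)–(-0.362, 1.75534, 1.1)  len=0.5912
  (v7,v9,v3) [+-+] → (-0.362, 1.75534, 1.1)–(-0.362, 0.362, 1.90442)  len=1.6089
  (v8,v0,v10) [-+-] → (-0.362, 0.362, -1.90442)–(-0.362, 0, -1.991)  len=0.3722
  (v9,v11,v3) [--+] → (-0.362, 0, 1.991)–(-0.362, 0.362, 1.90442)  len=0.3722
  (v10,v0,v12) [-+-] → (-0.362, 0, -1.991)–(-0.362, -0.362, -1.90442)  len=0.3722
  (v11,v13,v3) [--+] → (-0.362, -0.362, 1.90442)–(-0.362, 0, 1.991)  len=0.3722
  (v12,v0,v14) [-++] → (-0.362, -0.362, -1.90442)–(-0.362, -1.75534, -1.1)  len=1.6089
  (v12,v14,v13) [-+-] → (-0.362, -1.75534, -1.1)–(-0.362, -1.75534, -0.508848)  len=0.5912
  (v13,v14,v15) [-++] → (-0.362, -1.75534, -0.508848)–(-0.362, -1.75534, 1.1)  len=1.6088
  (v13,v15,v3) [-++] → (-0.362, -1.75534, 1.1)–(-0.362, -0.362, 1.90442)  len=1.6089

Chained into 1 loop(s):
  loop 1: 12 segments, perimeter = 12.3243
Total perimeter = 12.324


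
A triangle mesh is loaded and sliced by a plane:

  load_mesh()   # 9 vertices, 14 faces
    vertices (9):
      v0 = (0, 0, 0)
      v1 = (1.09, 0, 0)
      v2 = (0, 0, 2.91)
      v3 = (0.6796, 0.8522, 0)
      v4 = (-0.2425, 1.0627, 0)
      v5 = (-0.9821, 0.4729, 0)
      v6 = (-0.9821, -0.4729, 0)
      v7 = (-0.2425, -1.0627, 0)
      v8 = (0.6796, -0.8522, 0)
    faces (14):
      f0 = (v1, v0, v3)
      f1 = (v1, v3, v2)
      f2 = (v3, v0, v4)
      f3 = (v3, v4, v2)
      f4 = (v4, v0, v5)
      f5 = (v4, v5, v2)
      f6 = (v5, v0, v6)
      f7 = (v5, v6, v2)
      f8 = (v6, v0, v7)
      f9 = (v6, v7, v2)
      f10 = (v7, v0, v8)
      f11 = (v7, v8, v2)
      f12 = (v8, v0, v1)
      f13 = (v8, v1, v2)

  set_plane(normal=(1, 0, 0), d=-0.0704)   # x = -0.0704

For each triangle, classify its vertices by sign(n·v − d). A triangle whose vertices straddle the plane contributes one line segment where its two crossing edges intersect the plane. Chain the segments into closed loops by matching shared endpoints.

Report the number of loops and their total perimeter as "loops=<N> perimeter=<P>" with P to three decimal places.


Straddling triangles (10 of 14):
  (v3,v0,v4) [++-] → (-0.0704, 0.308512, 0)–(-0.0704, 1.02341, 0)  len=0.7149
  (v3,v4,v2) [+-+] → (-0.0704, 1.02341, 0)–(-0.0704, 0.308512, 2.0652)  len=2.1854
  (v4,v0,v5) [-+-] → (-0.0704, 0.308512, 0)–(-0.0704, 0.033899, 0)  len=0.2746
  (v4,v5,v2) [--+] → (-0.0704, 0.033899, 2.7014)–(-0.0704, 0.308512, 2.0652)  len=0.6929
  (v5,v0,v6) [-+-] → (-0.0704, 0.033899, 0)–(-0.0704, -0.033899, 0)  len=0.0678
  (v5,v6,v2) [--+] → (-0.0704, -0.033899, 2.7014)–(-0.0704, 0.033899, 2.7014)  len=0.0678
  (v6,v0,v7) [-+-] → (-0.0704, -0.033899, 0)–(-0.0704, -0.308512, 0)  len=0.2746
  (v6,v7,v2) [--+] → (-0.0704, -0.308512, 2.0652)–(-0.0704, -0.033899, 2.7014)  len=0.6929
  (v7,v0,v8) [-++] → (-0.0704, -0.308512, 0)–(-0.0704, -1.02341, 0)  len=0.7149
  (v7,v8,v2) [-++] → (-0.0704, -1.02341, 0)–(-0.0704, -0.308512, 2.0652)  len=2.1854

Chained into 1 loop(s):
  loop 1: 10 segments, perimeter = 7.8714
Total perimeter = 7.871

loops=1 perimeter=7.871


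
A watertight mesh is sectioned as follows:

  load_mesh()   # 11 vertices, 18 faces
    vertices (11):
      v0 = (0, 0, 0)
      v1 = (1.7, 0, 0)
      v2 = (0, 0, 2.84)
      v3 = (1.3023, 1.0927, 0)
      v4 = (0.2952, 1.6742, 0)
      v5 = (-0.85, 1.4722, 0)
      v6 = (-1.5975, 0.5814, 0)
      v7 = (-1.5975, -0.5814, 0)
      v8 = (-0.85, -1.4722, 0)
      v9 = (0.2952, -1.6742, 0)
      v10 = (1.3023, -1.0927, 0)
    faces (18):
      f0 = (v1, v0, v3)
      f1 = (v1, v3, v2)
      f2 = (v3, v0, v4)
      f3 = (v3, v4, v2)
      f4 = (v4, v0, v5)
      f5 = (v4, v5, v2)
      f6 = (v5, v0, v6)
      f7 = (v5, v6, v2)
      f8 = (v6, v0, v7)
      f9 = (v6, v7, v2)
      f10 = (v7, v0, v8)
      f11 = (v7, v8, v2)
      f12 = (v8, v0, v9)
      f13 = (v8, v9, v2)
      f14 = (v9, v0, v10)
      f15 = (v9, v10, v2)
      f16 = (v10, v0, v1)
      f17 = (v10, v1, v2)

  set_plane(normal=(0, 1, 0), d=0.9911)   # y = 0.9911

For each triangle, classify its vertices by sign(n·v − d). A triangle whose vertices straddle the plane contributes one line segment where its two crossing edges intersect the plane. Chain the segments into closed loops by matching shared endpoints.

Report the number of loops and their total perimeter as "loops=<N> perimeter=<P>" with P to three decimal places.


loops=1 perimeter=6.181

Straddling triangles (8 of 18):
  (v1,v0,v3) [--+] → (1.18121, 0.9911, 0)–(1.33928, 0.9911, 0)  len=0.1581
  (v1,v3,v2) [-+-] → (1.33928, 0.9911, 0)–(1.18121, 0.9911, 0.264065)  len=0.3078
  (v3,v0,v4) [+-+] → (1.18121, 0.9911, 0)–(0.174754, 0.9911, 0)  len=1.0065
  (v3,v4,v2) [++-] → (0.174754, 0.9911, 1.15876)–(1.18121, 0.9911, 0.264065)  len=1.3466
  (v4,v0,v5) [+-+] → (0.174754, 0.9911, 0)–(-0.572229, 0.9911, 0)  len=0.7470
  (v4,v5,v2) [++-] → (-0.572229, 0.9911, 0.928083)–(0.174754, 0.9911, 1.15876)  len=0.7818
  (v5,v0,v6) [+--] → (-0.572229, 0.9911, 0)–(-1.25371, 0.9911, 0)  len=0.6815
  (v5,v6,v2) [+--] → (-1.25371, 0.9911, 0)–(-0.572229, 0.9911, 0.928083)  len=1.1514

Chained into 1 loop(s):
  loop 1: 8 segments, perimeter = 6.1806
Total perimeter = 6.181
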